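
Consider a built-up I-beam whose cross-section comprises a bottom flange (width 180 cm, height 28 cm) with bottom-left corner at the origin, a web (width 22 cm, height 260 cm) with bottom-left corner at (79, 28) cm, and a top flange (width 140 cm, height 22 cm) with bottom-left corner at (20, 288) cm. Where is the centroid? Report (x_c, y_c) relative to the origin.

bottom flange: A = 180 × 28 = 5040.00, centroid at (90.00, 14.00).
web: A = 22 × 260 = 5720.00, centroid at (90.00, 158.00).
top flange: A = 140 × 22 = 3080.00, centroid at (90.00, 299.00).
ΣA = 13840.00 cm²
ΣAx_c = (5040.00)(90.00) + (5720.00)(90.00) + (3080.00)(90.00) = 1245600.00 cm³
ΣAy_c = (5040.00)(14.00) + (5720.00)(158.00) + (3080.00)(299.00) = 1895240.00 cm³
x_c = 1245600.00 / 13840.00 = 90.00 cm
y_c = 1895240.00 / 13840.00 = 136.94 cm

x_c = 90.00 cm, y_c = 136.94 cm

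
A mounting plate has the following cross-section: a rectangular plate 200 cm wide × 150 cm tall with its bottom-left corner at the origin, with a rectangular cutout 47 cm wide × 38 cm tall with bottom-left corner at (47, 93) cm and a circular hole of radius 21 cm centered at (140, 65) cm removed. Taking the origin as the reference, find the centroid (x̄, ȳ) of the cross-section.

x̄ = 99.90 cm, ȳ = 73.05 cm

plate: A = 200 × 150 = 30000.00, centroid at (100.00, 75.00).
hole 1: A = −(47 × 38) = -1786.00, centroid at (70.50, 112.00).
hole 2: A = −π·21² = -1385.44, centroid at (140.00, 65.00).
ΣA = 26828.56 cm², ΣAx̄ = 2680125.07 cm³, ΣAȳ = 1959914.25 cm³.
x̄ = 2680125.07/26828.56 = 99.90 cm; ȳ = 1959914.25/26828.56 = 73.05 cm.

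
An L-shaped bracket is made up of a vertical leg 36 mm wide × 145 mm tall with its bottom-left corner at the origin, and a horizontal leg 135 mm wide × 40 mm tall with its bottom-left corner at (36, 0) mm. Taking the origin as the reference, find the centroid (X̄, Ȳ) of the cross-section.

vertical leg: A = 36 × 145 = 5220.00, centroid at (18.00, 72.50).
horizontal leg: A = 135 × 40 = 5400.00, centroid at (103.50, 20.00).
ΣA = 10620.00 mm²
ΣAX̄ = (5220.00)(18.00) + (5400.00)(103.50) = 652860.00 mm³
ΣAȲ = (5220.00)(72.50) + (5400.00)(20.00) = 486450.00 mm³
X̄ = 652860.00 / 10620.00 = 61.47 mm
Ȳ = 486450.00 / 10620.00 = 45.81 mm

X̄ = 61.47 mm, Ȳ = 45.81 mm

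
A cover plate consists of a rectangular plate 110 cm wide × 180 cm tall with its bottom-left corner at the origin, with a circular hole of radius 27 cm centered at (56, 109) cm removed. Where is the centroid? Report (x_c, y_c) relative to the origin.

x_c = 54.87 cm, y_c = 87.51 cm

plate: A = 110 × 180 = 19800.00, centroid at (55.00, 90.00).
hole: A = −π·27² = -2290.22, centroid at (56.00, 109.00).
ΣA = 17509.78 cm²
ΣAx_c = (19800.00)(55.00) + (-2290.22)(56.00) = 960747.62 cm³
ΣAy_c = (19800.00)(90.00) + (-2290.22)(109.00) = 1532365.91 cm³
x_c = 960747.62 / 17509.78 = 54.87 cm
y_c = 1532365.91 / 17509.78 = 87.51 cm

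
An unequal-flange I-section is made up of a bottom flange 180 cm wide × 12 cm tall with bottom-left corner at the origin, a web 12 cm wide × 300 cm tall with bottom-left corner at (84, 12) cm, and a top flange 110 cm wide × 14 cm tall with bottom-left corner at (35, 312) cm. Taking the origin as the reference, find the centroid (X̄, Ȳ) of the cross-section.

X̄ = 90.00 cm, Ȳ = 148.96 cm

bottom flange: A = 180 × 12 = 2160.00, centroid at (90.00, 6.00).
web: A = 12 × 300 = 3600.00, centroid at (90.00, 162.00).
top flange: A = 110 × 14 = 1540.00, centroid at (90.00, 319.00).
ΣA = 7300.00 cm²
ΣAX̄ = (2160.00)(90.00) + (3600.00)(90.00) + (1540.00)(90.00) = 657000.00 cm³
ΣAȲ = (2160.00)(6.00) + (3600.00)(162.00) + (1540.00)(319.00) = 1087420.00 cm³
X̄ = 657000.00 / 7300.00 = 90.00 cm
Ȳ = 1087420.00 / 7300.00 = 148.96 cm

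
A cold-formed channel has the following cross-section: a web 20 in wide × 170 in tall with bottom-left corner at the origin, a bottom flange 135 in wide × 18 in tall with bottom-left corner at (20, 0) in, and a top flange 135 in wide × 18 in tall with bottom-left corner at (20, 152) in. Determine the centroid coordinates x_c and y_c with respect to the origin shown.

x_c = 55.60 in, y_c = 85.00 in

Part | A | x̄ᵢ | ȳᵢ | A·x̄ᵢ | A·ȳᵢ
web | 3400.00 | 10.00 | 85.00 | 34000.00 | 289000.00
bottom flange | 2430.00 | 87.50 | 9.00 | 212625.00 | 21870.00
top flange | 2430.00 | 87.50 | 161.00 | 212625.00 | 391230.00
Σ | 8260.00 |  |  | 459250.00 | 702100.00
x_c = 459250.00 / 8260.00 = 55.60 in
y_c = 702100.00 / 8260.00 = 85.00 in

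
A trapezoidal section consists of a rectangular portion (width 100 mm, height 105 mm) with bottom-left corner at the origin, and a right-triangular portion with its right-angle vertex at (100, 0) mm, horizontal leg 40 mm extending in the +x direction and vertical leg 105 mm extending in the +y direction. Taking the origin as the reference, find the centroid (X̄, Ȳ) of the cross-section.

X̄ = 60.56 mm, Ȳ = 49.58 mm

rectangular portion: A = 100 × 105 = 10500.00, centroid at (50.00, 52.50).
triangular portion: A = ½·40·105 = 2100.00, centroid at (113.33, 35.00).
ΣA = 12600.00 mm², ΣAX̄ = 763000.00 mm³, ΣAȲ = 624750.00 mm³.
X̄ = 763000.00/12600.00 = 60.56 mm; Ȳ = 624750.00/12600.00 = 49.58 mm.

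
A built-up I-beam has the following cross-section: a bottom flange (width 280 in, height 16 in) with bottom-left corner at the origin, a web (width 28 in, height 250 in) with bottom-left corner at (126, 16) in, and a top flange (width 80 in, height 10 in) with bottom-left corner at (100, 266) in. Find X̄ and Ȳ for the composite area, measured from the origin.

Part | A | x̄ᵢ | ȳᵢ | A·x̄ᵢ | A·ȳᵢ
bottom flange | 4480.00 | 140.00 | 8.00 | 627200.00 | 35840.00
web | 7000.00 | 140.00 | 141.00 | 980000.00 | 987000.00
top flange | 800.00 | 140.00 | 271.00 | 112000.00 | 216800.00
Σ | 12280.00 |  |  | 1719200.00 | 1239640.00
X̄ = 1719200.00 / 12280.00 = 140.00 in
Ȳ = 1239640.00 / 12280.00 = 100.95 in

X̄ = 140.00 in, Ȳ = 100.95 in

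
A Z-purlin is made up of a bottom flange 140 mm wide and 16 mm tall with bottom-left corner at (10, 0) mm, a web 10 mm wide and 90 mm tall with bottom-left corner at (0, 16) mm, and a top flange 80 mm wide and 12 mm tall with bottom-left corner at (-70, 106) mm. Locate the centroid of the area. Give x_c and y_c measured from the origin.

bottom flange: A = 140 × 16 = 2240.00, centroid at (80.00, 8.00).
web: A = 10 × 90 = 900.00, centroid at (5.00, 61.00).
top flange: A = 80 × 12 = 960.00, centroid at (-30.00, 112.00).
ΣA = 4100.00 mm²
ΣAx_c = (2240.00)(80.00) + (900.00)(5.00) + (960.00)(-30.00) = 154900.00 mm³
ΣAy_c = (2240.00)(8.00) + (900.00)(61.00) + (960.00)(112.00) = 180340.00 mm³
x_c = 154900.00 / 4100.00 = 37.78 mm
y_c = 180340.00 / 4100.00 = 43.99 mm

x_c = 37.78 mm, y_c = 43.99 mm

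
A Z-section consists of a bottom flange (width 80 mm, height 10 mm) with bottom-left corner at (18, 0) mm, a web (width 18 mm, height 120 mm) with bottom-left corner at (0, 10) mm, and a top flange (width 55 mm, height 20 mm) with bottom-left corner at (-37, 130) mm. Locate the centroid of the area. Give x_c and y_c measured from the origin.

bottom flange: A = 80 × 10 = 800.00, centroid at (58.00, 5.00).
web: A = 18 × 120 = 2160.00, centroid at (9.00, 70.00).
top flange: A = 55 × 20 = 1100.00, centroid at (-9.50, 140.00).
ΣA = 4060.00 mm², ΣAx_c = 55390.00 mm³, ΣAy_c = 309200.00 mm³.
x_c = 55390.00/4060.00 = 13.64 mm; y_c = 309200.00/4060.00 = 76.16 mm.

x_c = 13.64 mm, y_c = 76.16 mm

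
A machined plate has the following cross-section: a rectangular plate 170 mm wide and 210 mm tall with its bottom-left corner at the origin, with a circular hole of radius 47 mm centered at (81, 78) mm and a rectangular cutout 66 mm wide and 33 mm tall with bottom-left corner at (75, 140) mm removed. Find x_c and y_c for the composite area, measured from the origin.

plate: A = 170 × 210 = 35700.00, centroid at (85.00, 105.00).
hole 1: A = −π·47² = -6939.78, centroid at (81.00, 78.00).
hole 2: A = −(66 × 33) = -2178.00, centroid at (108.00, 156.50).
ΣA = 26582.22 mm², ΣAx_c = 2237153.97 mm³, ΣAy_c = 2866340.30 mm³.
x_c = 2237153.97/26582.22 = 84.16 mm; y_c = 2866340.30/26582.22 = 107.83 mm.

x_c = 84.16 mm, y_c = 107.83 mm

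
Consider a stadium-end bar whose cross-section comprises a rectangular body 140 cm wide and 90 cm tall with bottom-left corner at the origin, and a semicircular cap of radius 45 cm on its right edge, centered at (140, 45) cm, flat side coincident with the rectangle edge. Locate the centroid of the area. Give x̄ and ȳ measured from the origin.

Part | A | x̄ᵢ | ȳᵢ | A·x̄ᵢ | A·ȳᵢ
rectangular body | 12600.00 | 70.00 | 45.00 | 882000.00 | 567000.00
semicircular end | 3180.86 | 159.10 | 45.00 | 506070.76 | 143138.82
Σ | 15780.86 |  |  | 1388070.76 | 710138.82
x̄ = 1388070.76 / 15780.86 = 87.96 cm
ȳ = 710138.82 / 15780.86 = 45.00 cm

x̄ = 87.96 cm, ȳ = 45.00 cm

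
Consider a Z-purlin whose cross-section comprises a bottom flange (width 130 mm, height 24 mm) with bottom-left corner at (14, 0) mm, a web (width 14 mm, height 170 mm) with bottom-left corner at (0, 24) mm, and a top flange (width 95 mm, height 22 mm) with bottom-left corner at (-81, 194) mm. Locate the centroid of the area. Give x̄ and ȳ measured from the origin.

x̄ = 25.44 mm, ȳ = 95.56 mm

bottom flange: A = 130 × 24 = 3120.00, centroid at (79.00, 12.00).
web: A = 14 × 170 = 2380.00, centroid at (7.00, 109.00).
top flange: A = 95 × 22 = 2090.00, centroid at (-33.50, 205.00).
ΣA = 7590.00 mm², ΣAx̄ = 193125.00 mm³, ΣAȳ = 725310.00 mm³.
x̄ = 193125.00/7590.00 = 25.44 mm; ȳ = 725310.00/7590.00 = 95.56 mm.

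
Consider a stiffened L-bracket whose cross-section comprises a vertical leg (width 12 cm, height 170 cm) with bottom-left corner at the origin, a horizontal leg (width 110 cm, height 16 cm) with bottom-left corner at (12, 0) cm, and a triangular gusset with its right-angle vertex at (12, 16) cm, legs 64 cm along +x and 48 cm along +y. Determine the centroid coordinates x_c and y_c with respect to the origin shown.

x_c = 33.99 cm, y_c = 44.35 cm

vertical leg: A = 12 × 170 = 2040.00, centroid at (6.00, 85.00).
horizontal leg: A = 110 × 16 = 1760.00, centroid at (67.00, 8.00).
gusset: A = ½·64·48 = 1536.00, centroid at (33.33, 32.00).
ΣA = 5336.00 cm²
ΣAx_c = (2040.00)(6.00) + (1760.00)(67.00) + (1536.00)(33.33) = 181360.00 cm³
ΣAy_c = (2040.00)(85.00) + (1760.00)(8.00) + (1536.00)(32.00) = 236632.00 cm³
x_c = 181360.00 / 5336.00 = 33.99 cm
y_c = 236632.00 / 5336.00 = 44.35 cm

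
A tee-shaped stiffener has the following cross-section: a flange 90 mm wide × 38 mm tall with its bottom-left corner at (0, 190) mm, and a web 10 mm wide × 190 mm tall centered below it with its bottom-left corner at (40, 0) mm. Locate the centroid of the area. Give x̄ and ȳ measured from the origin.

web: A = 10 × 190 = 1900.00, centroid at (45.00, 95.00).
flange: A = 90 × 38 = 3420.00, centroid at (45.00, 209.00).
ΣA = 5320.00 mm², ΣAx̄ = 239400.00 mm³, ΣAȳ = 895280.00 mm³.
x̄ = 239400.00/5320.00 = 45.00 mm; ȳ = 895280.00/5320.00 = 168.29 mm.

x̄ = 45.00 mm, ȳ = 168.29 mm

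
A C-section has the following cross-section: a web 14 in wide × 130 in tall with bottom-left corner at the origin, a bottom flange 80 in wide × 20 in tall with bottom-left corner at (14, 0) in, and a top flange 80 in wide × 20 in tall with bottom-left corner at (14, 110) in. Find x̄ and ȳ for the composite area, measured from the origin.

x̄ = 36.96 in, ȳ = 65.00 in

web: A = 14 × 130 = 1820.00, centroid at (7.00, 65.00).
bottom flange: A = 80 × 20 = 1600.00, centroid at (54.00, 10.00).
top flange: A = 80 × 20 = 1600.00, centroid at (54.00, 120.00).
ΣA = 5020.00 in², ΣAx̄ = 185540.00 in³, ΣAȳ = 326300.00 in³.
x̄ = 185540.00/5020.00 = 36.96 in; ȳ = 326300.00/5020.00 = 65.00 in.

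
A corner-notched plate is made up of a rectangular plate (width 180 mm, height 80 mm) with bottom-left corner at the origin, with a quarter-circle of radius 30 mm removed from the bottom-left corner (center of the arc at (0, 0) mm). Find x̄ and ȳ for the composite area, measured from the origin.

x̄ = 93.99 mm, ȳ = 41.41 mm

plate: A = 180 × 80 = 14400.00, centroid at (90.00, 40.00).
removed quarter-circle: A = −¼π·30² = -706.86, centroid at (12.73, 12.73).
ΣA = 13693.14 mm², ΣAx̄ = 1287000.00 mm³, ΣAȳ = 567000.00 mm³.
x̄ = 1287000.00/13693.14 = 93.99 mm; ȳ = 567000.00/13693.14 = 41.41 mm.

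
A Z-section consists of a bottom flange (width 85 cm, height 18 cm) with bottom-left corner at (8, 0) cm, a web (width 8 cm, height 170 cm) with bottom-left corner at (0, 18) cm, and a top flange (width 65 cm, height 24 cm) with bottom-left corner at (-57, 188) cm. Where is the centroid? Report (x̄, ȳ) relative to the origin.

x̄ = 10.00 cm, ȳ = 104.69 cm

Part | A | x̄ᵢ | ȳᵢ | A·x̄ᵢ | A·ȳᵢ
bottom flange | 1530.00 | 50.50 | 9.00 | 77265.00 | 13770.00
web | 1360.00 | 4.00 | 103.00 | 5440.00 | 140080.00
top flange | 1560.00 | -24.50 | 200.00 | -38220.00 | 312000.00
Σ | 4450.00 |  |  | 44485.00 | 465850.00
x̄ = 44485.00 / 4450.00 = 10.00 cm
ȳ = 465850.00 / 4450.00 = 104.69 cm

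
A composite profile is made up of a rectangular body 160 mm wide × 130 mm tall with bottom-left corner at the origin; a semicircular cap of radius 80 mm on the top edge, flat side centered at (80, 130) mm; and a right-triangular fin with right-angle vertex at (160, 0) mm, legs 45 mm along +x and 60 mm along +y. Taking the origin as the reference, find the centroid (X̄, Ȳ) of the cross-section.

X̄ = 83.98 mm, Ȳ = 94.00 mm

rectangular body: A = 160 × 130 = 20800.00, centroid at (80.00, 65.00).
semicircular top: A = ½π·80² = 10053.10, centroid at (80.00, 163.95).
triangular fin: A = ½·45·60 = 1350.00, centroid at (175.00, 20.00).
ΣA = 32203.10 mm², ΣAX̄ = 2704497.72 mm³, ΣAȲ = 3027235.88 mm³.
X̄ = 2704497.72/32203.10 = 83.98 mm; Ȳ = 3027235.88/32203.10 = 94.00 mm.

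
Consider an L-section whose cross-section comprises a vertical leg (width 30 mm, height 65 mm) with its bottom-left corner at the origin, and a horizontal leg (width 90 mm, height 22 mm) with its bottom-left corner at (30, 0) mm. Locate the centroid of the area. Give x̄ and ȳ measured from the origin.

x̄ = 45.23 mm, ȳ = 21.67 mm

vertical leg: A = 30 × 65 = 1950.00, centroid at (15.00, 32.50).
horizontal leg: A = 90 × 22 = 1980.00, centroid at (75.00, 11.00).
ΣA = 3930.00 mm²
ΣAx̄ = (1950.00)(15.00) + (1980.00)(75.00) = 177750.00 mm³
ΣAȳ = (1950.00)(32.50) + (1980.00)(11.00) = 85155.00 mm³
x̄ = 177750.00 / 3930.00 = 45.23 mm
ȳ = 85155.00 / 3930.00 = 21.67 mm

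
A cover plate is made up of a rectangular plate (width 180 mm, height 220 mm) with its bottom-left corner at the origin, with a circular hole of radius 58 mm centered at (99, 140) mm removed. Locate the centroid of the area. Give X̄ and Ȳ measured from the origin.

Part | A | x̄ᵢ | ȳᵢ | A·x̄ᵢ | A·ȳᵢ
plate | 39600.00 | 90.00 | 110.00 | 3564000.00 | 4356000.00
hole | -10568.32 | 99.00 | 140.00 | -1046263.45 | -1479564.48
Σ | 29031.68 |  |  | 2517736.55 | 2876435.52
X̄ = 2517736.55 / 29031.68 = 86.72 mm
Ȳ = 2876435.52 / 29031.68 = 99.08 mm

X̄ = 86.72 mm, Ȳ = 99.08 mm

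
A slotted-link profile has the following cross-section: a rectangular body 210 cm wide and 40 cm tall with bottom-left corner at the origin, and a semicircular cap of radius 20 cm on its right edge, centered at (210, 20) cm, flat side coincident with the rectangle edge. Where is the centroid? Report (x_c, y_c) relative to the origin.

x_c = 112.90 cm, y_c = 20.00 cm

Part | A | x̄ᵢ | ȳᵢ | A·x̄ᵢ | A·ȳᵢ
rectangular body | 8400.00 | 105.00 | 20.00 | 882000.00 | 168000.00
semicircular end | 628.32 | 218.49 | 20.00 | 137280.22 | 12566.37
Σ | 9028.32 |  |  | 1019280.22 | 180566.37
x_c = 1019280.22 / 9028.32 = 112.90 cm
y_c = 180566.37 / 9028.32 = 20.00 cm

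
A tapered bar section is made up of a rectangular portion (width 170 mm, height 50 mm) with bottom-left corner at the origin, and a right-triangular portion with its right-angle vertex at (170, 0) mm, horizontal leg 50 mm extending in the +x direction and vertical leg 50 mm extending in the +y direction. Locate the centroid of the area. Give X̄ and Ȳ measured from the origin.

Part | A | x̄ᵢ | ȳᵢ | A·x̄ᵢ | A·ȳᵢ
rectangular portion | 8500.00 | 85.00 | 25.00 | 722500.00 | 212500.00
triangular portion | 1250.00 | 186.67 | 16.67 | 233333.33 | 20833.33
Σ | 9750.00 |  |  | 955833.33 | 233333.33
X̄ = 955833.33 / 9750.00 = 98.03 mm
Ȳ = 233333.33 / 9750.00 = 23.93 mm

X̄ = 98.03 mm, Ȳ = 23.93 mm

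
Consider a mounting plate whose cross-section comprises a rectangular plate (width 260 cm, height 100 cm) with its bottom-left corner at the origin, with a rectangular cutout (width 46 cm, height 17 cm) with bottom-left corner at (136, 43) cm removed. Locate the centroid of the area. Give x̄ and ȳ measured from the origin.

plate: A = 260 × 100 = 26000.00, centroid at (130.00, 50.00).
hole: A = −(46 × 17) = -782.00, centroid at (159.00, 51.50).
ΣA = 25218.00 cm², ΣAx̄ = 3255662.00 cm³, ΣAȳ = 1259727.00 cm³.
x̄ = 3255662.00/25218.00 = 129.10 cm; ȳ = 1259727.00/25218.00 = 49.95 cm.

x̄ = 129.10 cm, ȳ = 49.95 cm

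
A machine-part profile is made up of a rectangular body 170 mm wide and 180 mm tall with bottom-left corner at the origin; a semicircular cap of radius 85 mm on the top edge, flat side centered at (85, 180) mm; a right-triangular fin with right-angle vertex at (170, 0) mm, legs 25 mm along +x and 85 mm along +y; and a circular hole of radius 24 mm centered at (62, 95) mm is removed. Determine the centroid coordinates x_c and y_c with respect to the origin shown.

x_c = 88.42 mm, y_c = 122.92 mm

rectangular body: A = 170 × 180 = 30600.00, centroid at (85.00, 90.00).
semicircular top: A = ½π·85² = 11349.00, centroid at (85.00, 216.08).
triangular fin: A = ½·25·85 = 1062.50, centroid at (178.33, 28.33).
hole: A = −π·24² = -1809.56, centroid at (62.00, 95.00).
ΣA = 41201.95 mm², ΣAx_c = 3642951.90 mm³, ΣAy_c = 5064433.51 mm³.
x_c = 3642951.90/41201.95 = 88.42 mm; y_c = 5064433.51/41201.95 = 122.92 mm.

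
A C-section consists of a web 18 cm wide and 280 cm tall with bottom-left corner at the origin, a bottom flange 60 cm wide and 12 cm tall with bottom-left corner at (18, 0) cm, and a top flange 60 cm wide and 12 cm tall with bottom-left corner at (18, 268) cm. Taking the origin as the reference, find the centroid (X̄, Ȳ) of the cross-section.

X̄ = 17.67 cm, Ȳ = 140.00 cm

Part | A | x̄ᵢ | ȳᵢ | A·x̄ᵢ | A·ȳᵢ
web | 5040.00 | 9.00 | 140.00 | 45360.00 | 705600.00
bottom flange | 720.00 | 48.00 | 6.00 | 34560.00 | 4320.00
top flange | 720.00 | 48.00 | 274.00 | 34560.00 | 197280.00
Σ | 6480.00 |  |  | 114480.00 | 907200.00
X̄ = 114480.00 / 6480.00 = 17.67 cm
Ȳ = 907200.00 / 6480.00 = 140.00 cm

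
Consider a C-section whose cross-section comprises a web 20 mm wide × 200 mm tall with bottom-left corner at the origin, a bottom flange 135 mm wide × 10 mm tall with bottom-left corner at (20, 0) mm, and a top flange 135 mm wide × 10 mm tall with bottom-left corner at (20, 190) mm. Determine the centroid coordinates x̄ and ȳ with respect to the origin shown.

x̄ = 41.23 mm, ȳ = 100.00 mm

web: A = 20 × 200 = 4000.00, centroid at (10.00, 100.00).
bottom flange: A = 135 × 10 = 1350.00, centroid at (87.50, 5.00).
top flange: A = 135 × 10 = 1350.00, centroid at (87.50, 195.00).
ΣA = 6700.00 mm²
ΣAx̄ = (4000.00)(10.00) + (1350.00)(87.50) + (1350.00)(87.50) = 276250.00 mm³
ΣAȳ = (4000.00)(100.00) + (1350.00)(5.00) + (1350.00)(195.00) = 670000.00 mm³
x̄ = 276250.00 / 6700.00 = 41.23 mm
ȳ = 670000.00 / 6700.00 = 100.00 mm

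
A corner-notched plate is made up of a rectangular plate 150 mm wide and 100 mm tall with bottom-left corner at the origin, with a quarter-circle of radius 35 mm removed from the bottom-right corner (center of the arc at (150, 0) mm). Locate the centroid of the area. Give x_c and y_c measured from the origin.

x_c = 70.88 mm, y_c = 52.41 mm

plate: A = 150 × 100 = 15000.00, centroid at (75.00, 50.00).
removed quarter-circle: A = −¼π·35² = -962.11, centroid at (135.15, 14.85).
ΣA = 14037.89 mm², ΣAx_c = 994974.75 mm³, ΣAy_c = 735708.33 mm³.
x_c = 994974.75/14037.89 = 70.88 mm; y_c = 735708.33/14037.89 = 52.41 mm.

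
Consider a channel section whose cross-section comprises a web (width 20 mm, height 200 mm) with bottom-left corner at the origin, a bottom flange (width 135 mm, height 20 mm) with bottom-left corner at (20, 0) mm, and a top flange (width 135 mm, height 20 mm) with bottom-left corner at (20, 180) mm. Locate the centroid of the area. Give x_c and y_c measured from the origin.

Part | A | x̄ᵢ | ȳᵢ | A·x̄ᵢ | A·ȳᵢ
web | 4000.00 | 10.00 | 100.00 | 40000.00 | 400000.00
bottom flange | 2700.00 | 87.50 | 10.00 | 236250.00 | 27000.00
top flange | 2700.00 | 87.50 | 190.00 | 236250.00 | 513000.00
Σ | 9400.00 |  |  | 512500.00 | 940000.00
x_c = 512500.00 / 9400.00 = 54.52 mm
y_c = 940000.00 / 9400.00 = 100.00 mm

x_c = 54.52 mm, y_c = 100.00 mm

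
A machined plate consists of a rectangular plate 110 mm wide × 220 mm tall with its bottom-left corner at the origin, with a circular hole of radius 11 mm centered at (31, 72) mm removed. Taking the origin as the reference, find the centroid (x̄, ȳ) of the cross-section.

x̄ = 55.38 mm, ȳ = 110.61 mm

plate: A = 110 × 220 = 24200.00, centroid at (55.00, 110.00).
hole: A = −π·11² = -380.13, centroid at (31.00, 72.00).
ΣA = 23819.87 mm²
ΣAx̄ = (24200.00)(55.00) + (-380.13)(31.00) = 1319215.89 mm³
ΣAȳ = (24200.00)(110.00) + (-380.13)(72.00) = 2634630.44 mm³
x̄ = 1319215.89 / 23819.87 = 55.38 mm
ȳ = 2634630.44 / 23819.87 = 110.61 mm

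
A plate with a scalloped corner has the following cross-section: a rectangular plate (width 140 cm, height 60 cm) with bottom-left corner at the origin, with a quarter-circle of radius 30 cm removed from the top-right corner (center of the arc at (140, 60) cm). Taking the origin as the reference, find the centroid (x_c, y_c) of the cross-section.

Part | A | x̄ᵢ | ȳᵢ | A·x̄ᵢ | A·ȳᵢ
plate | 8400.00 | 70.00 | 30.00 | 588000.00 | 252000.00
removed quarter-circle | -706.86 | 127.27 | 47.27 | -89960.17 | -33411.50
Σ | 7693.14 |  |  | 498039.83 | 218588.50
x_c = 498039.83 / 7693.14 = 64.74 cm
y_c = 218588.50 / 7693.14 = 28.41 cm

x_c = 64.74 cm, y_c = 28.41 cm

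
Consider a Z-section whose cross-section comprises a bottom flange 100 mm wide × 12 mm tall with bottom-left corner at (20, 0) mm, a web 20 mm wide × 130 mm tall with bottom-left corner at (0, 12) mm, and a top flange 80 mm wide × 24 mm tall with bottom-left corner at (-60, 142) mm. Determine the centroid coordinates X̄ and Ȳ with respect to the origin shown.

bottom flange: A = 100 × 12 = 1200.00, centroid at (70.00, 6.00).
web: A = 20 × 130 = 2600.00, centroid at (10.00, 77.00).
top flange: A = 80 × 24 = 1920.00, centroid at (-20.00, 154.00).
ΣA = 5720.00 mm², ΣAX̄ = 71600.00 mm³, ΣAȲ = 503080.00 mm³.
X̄ = 71600.00/5720.00 = 12.52 mm; Ȳ = 503080.00/5720.00 = 87.95 mm.

X̄ = 12.52 mm, Ȳ = 87.95 mm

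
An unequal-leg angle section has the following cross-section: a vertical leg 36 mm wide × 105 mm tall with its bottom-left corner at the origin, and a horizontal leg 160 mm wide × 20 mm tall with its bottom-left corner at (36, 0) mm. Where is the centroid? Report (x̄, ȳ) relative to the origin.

vertical leg: A = 36 × 105 = 3780.00, centroid at (18.00, 52.50).
horizontal leg: A = 160 × 20 = 3200.00, centroid at (116.00, 10.00).
ΣA = 6980.00 mm²
ΣAx̄ = (3780.00)(18.00) + (3200.00)(116.00) = 439240.00 mm³
ΣAȳ = (3780.00)(52.50) + (3200.00)(10.00) = 230450.00 mm³
x̄ = 439240.00 / 6980.00 = 62.93 mm
ȳ = 230450.00 / 6980.00 = 33.02 mm

x̄ = 62.93 mm, ȳ = 33.02 mm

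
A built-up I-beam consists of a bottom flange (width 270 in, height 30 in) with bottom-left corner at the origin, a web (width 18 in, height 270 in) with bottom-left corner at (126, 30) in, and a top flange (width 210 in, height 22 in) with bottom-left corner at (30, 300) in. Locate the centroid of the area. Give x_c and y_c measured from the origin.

x_c = 135.00 in, y_c = 134.26 in

bottom flange: A = 270 × 30 = 8100.00, centroid at (135.00, 15.00).
web: A = 18 × 270 = 4860.00, centroid at (135.00, 165.00).
top flange: A = 210 × 22 = 4620.00, centroid at (135.00, 311.00).
ΣA = 17580.00 in², ΣAx_c = 2373300.00 in³, ΣAy_c = 2360220.00 in³.
x_c = 2373300.00/17580.00 = 135.00 in; y_c = 2360220.00/17580.00 = 134.26 in.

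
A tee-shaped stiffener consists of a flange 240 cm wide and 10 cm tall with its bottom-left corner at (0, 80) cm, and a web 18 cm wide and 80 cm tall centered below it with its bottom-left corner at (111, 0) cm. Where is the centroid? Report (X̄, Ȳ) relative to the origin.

Part | A | x̄ᵢ | ȳᵢ | A·x̄ᵢ | A·ȳᵢ
web | 1440.00 | 120.00 | 40.00 | 172800.00 | 57600.00
flange | 2400.00 | 120.00 | 85.00 | 288000.00 | 204000.00
Σ | 3840.00 |  |  | 460800.00 | 261600.00
X̄ = 460800.00 / 3840.00 = 120.00 cm
Ȳ = 261600.00 / 3840.00 = 68.12 cm

X̄ = 120.00 cm, Ȳ = 68.12 cm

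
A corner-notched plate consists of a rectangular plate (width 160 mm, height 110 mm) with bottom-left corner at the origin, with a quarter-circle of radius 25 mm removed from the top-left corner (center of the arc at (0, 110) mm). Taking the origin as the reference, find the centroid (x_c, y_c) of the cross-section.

plate: A = 160 × 110 = 17600.00, centroid at (80.00, 55.00).
removed quarter-circle: A = −¼π·25² = -490.87, centroid at (10.61, 99.39).
ΣA = 17109.13 mm², ΣAx_c = 1402791.67 mm³, ΣAy_c = 919212.21 mm³.
x_c = 1402791.67/17109.13 = 81.99 mm; y_c = 919212.21/17109.13 = 53.73 mm.

x_c = 81.99 mm, y_c = 53.73 mm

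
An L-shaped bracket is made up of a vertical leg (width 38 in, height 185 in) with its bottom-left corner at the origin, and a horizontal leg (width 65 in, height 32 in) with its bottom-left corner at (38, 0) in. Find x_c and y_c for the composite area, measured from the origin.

x_c = 30.76 in, y_c = 75.03 in

vertical leg: A = 38 × 185 = 7030.00, centroid at (19.00, 92.50).
horizontal leg: A = 65 × 32 = 2080.00, centroid at (70.50, 16.00).
ΣA = 9110.00 in²
ΣAx_c = (7030.00)(19.00) + (2080.00)(70.50) = 280210.00 in³
ΣAy_c = (7030.00)(92.50) + (2080.00)(16.00) = 683555.00 in³
x_c = 280210.00 / 9110.00 = 30.76 in
y_c = 683555.00 / 9110.00 = 75.03 in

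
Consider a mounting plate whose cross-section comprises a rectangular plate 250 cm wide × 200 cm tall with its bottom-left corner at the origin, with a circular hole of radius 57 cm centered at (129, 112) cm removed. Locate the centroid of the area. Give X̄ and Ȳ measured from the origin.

X̄ = 123.97 cm, Ȳ = 96.92 cm

Part | A | x̄ᵢ | ȳᵢ | A·x̄ᵢ | A·ȳᵢ
plate | 50000.00 | 125.00 | 100.00 | 6250000.00 | 5000000.00
hole | -10207.03 | 129.00 | 112.00 | -1316707.45 | -1143187.87
Σ | 39792.97 |  |  | 4933292.55 | 3856812.13
X̄ = 4933292.55 / 39792.97 = 123.97 cm
Ȳ = 3856812.13 / 39792.97 = 96.92 cm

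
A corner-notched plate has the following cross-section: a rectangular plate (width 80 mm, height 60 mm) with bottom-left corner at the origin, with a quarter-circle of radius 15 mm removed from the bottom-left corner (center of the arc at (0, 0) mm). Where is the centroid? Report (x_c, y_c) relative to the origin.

plate: A = 80 × 60 = 4800.00, centroid at (40.00, 30.00).
removed quarter-circle: A = −¼π·15² = -176.71, centroid at (6.37, 6.37).
ΣA = 4623.29 mm², ΣAx_c = 190875.00 mm³, ΣAy_c = 142875.00 mm³.
x_c = 190875.00/4623.29 = 41.29 mm; y_c = 142875.00/4623.29 = 30.90 mm.

x_c = 41.29 mm, y_c = 30.90 mm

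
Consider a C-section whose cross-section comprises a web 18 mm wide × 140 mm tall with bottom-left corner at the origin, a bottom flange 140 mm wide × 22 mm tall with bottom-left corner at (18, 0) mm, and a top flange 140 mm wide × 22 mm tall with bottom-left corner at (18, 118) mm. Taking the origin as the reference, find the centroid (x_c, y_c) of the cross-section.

x_c = 65.06 mm, y_c = 70.00 mm

Part | A | x̄ᵢ | ȳᵢ | A·x̄ᵢ | A·ȳᵢ
web | 2520.00 | 9.00 | 70.00 | 22680.00 | 176400.00
bottom flange | 3080.00 | 88.00 | 11.00 | 271040.00 | 33880.00
top flange | 3080.00 | 88.00 | 129.00 | 271040.00 | 397320.00
Σ | 8680.00 |  |  | 564760.00 | 607600.00
x_c = 564760.00 / 8680.00 = 65.06 mm
y_c = 607600.00 / 8680.00 = 70.00 mm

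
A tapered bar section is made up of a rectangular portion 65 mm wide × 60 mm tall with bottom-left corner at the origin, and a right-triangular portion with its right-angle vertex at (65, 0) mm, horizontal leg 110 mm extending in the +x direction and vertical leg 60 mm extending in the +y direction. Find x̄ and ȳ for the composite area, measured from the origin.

x̄ = 64.20 mm, ȳ = 25.42 mm

rectangular portion: A = 65 × 60 = 3900.00, centroid at (32.50, 30.00).
triangular portion: A = ½·110·60 = 3300.00, centroid at (101.67, 20.00).
ΣA = 7200.00 mm², ΣAx̄ = 462250.00 mm³, ΣAȳ = 183000.00 mm³.
x̄ = 462250.00/7200.00 = 64.20 mm; ȳ = 183000.00/7200.00 = 25.42 mm.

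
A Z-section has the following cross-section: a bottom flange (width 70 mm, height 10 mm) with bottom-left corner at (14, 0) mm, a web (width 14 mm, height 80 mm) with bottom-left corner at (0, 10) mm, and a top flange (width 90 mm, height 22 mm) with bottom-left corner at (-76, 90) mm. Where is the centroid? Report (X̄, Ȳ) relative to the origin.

X̄ = -5.06 mm, Ȳ = 68.28 mm

Part | A | x̄ᵢ | ȳᵢ | A·x̄ᵢ | A·ȳᵢ
bottom flange | 700.00 | 49.00 | 5.00 | 34300.00 | 3500.00
web | 1120.00 | 7.00 | 50.00 | 7840.00 | 56000.00
top flange | 1980.00 | -31.00 | 101.00 | -61380.00 | 199980.00
Σ | 3800.00 |  |  | -19240.00 | 259480.00
X̄ = -19240.00 / 3800.00 = -5.06 mm
Ȳ = 259480.00 / 3800.00 = 68.28 mm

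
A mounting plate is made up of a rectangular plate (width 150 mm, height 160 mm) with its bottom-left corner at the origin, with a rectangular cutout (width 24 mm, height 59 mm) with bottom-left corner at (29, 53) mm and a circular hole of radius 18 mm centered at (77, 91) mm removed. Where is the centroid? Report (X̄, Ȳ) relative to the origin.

plate: A = 150 × 160 = 24000.00, centroid at (75.00, 80.00).
hole 1: A = −(24 × 59) = -1416.00, centroid at (41.00, 82.50).
hole 2: A = −π·18² = -1017.88, centroid at (77.00, 91.00).
ΣA = 21566.12 mm²
ΣAX̄ = (24000.00)(75.00) + (-1416.00)(41.00) + (-1017.88)(77.00) = 1663567.55 mm³
ΣAȲ = (24000.00)(80.00) + (-1416.00)(82.50) + (-1017.88)(91.00) = 1710553.28 mm³
X̄ = 1663567.55 / 21566.12 = 77.14 mm
Ȳ = 1710553.28 / 21566.12 = 79.32 mm

X̄ = 77.14 mm, Ȳ = 79.32 mm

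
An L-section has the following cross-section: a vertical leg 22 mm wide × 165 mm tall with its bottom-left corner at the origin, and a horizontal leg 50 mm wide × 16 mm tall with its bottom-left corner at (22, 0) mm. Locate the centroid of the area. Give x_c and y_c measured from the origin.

vertical leg: A = 22 × 165 = 3630.00, centroid at (11.00, 82.50).
horizontal leg: A = 50 × 16 = 800.00, centroid at (47.00, 8.00).
ΣA = 4430.00 mm², ΣAx_c = 77530.00 mm³, ΣAy_c = 305875.00 mm³.
x_c = 77530.00/4430.00 = 17.50 mm; y_c = 305875.00/4430.00 = 69.05 mm.

x_c = 17.50 mm, y_c = 69.05 mm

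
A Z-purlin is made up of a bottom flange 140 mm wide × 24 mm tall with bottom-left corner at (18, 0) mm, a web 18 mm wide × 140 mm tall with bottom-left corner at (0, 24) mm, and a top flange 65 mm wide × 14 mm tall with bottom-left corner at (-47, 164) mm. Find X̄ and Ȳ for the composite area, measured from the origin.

X̄ = 44.94 mm, Ȳ = 63.74 mm

bottom flange: A = 140 × 24 = 3360.00, centroid at (88.00, 12.00).
web: A = 18 × 140 = 2520.00, centroid at (9.00, 94.00).
top flange: A = 65 × 14 = 910.00, centroid at (-14.50, 171.00).
ΣA = 6790.00 mm², ΣAX̄ = 305165.00 mm³, ΣAȲ = 432810.00 mm³.
X̄ = 305165.00/6790.00 = 44.94 mm; Ȳ = 432810.00/6790.00 = 63.74 mm.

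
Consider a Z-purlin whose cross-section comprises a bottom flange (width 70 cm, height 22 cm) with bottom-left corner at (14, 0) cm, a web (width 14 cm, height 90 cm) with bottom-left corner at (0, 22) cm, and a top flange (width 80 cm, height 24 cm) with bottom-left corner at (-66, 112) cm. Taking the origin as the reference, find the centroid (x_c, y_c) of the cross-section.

x_c = 7.28 cm, y_c = 71.92 cm

bottom flange: A = 70 × 22 = 1540.00, centroid at (49.00, 11.00).
web: A = 14 × 90 = 1260.00, centroid at (7.00, 67.00).
top flange: A = 80 × 24 = 1920.00, centroid at (-26.00, 124.00).
ΣA = 4720.00 cm², ΣAx_c = 34360.00 cm³, ΣAy_c = 339440.00 cm³.
x_c = 34360.00/4720.00 = 7.28 cm; y_c = 339440.00/4720.00 = 71.92 cm.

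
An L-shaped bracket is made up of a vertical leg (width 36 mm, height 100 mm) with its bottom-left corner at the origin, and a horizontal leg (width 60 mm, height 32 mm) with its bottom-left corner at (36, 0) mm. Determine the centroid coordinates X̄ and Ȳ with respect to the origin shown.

Part | A | x̄ᵢ | ȳᵢ | A·x̄ᵢ | A·ȳᵢ
vertical leg | 3600.00 | 18.00 | 50.00 | 64800.00 | 180000.00
horizontal leg | 1920.00 | 66.00 | 16.00 | 126720.00 | 30720.00
Σ | 5520.00 |  |  | 191520.00 | 210720.00
X̄ = 191520.00 / 5520.00 = 34.70 mm
Ȳ = 210720.00 / 5520.00 = 38.17 mm

X̄ = 34.70 mm, Ȳ = 38.17 mm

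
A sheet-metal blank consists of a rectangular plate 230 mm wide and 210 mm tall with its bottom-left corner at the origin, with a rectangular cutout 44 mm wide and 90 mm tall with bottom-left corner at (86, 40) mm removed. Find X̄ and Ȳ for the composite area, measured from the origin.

plate: A = 230 × 210 = 48300.00, centroid at (115.00, 105.00).
hole: A = −(44 × 90) = -3960.00, centroid at (108.00, 85.00).
ΣA = 44340.00 mm², ΣAX̄ = 5126820.00 mm³, ΣAȲ = 4734900.00 mm³.
X̄ = 5126820.00/44340.00 = 115.63 mm; Ȳ = 4734900.00/44340.00 = 106.79 mm.

X̄ = 115.63 mm, Ȳ = 106.79 mm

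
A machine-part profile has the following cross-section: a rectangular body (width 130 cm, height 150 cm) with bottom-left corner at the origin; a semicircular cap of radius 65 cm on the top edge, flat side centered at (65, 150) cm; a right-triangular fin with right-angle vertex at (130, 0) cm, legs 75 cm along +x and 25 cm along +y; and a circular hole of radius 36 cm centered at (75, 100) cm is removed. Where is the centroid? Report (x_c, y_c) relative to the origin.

x_c = 66.90 cm, y_c = 97.46 cm

rectangular body: A = 130 × 150 = 19500.00, centroid at (65.00, 75.00).
semicircular top: A = ½π·65² = 6636.61, centroid at (65.00, 177.59).
triangular fin: A = ½·75·25 = 937.50, centroid at (155.00, 8.33).
hole: A = −π·36² = -4071.50, centroid at (75.00, 100.00).
ΣA = 23002.61 cm²
ΣAx_c = (19500.00)(65.00) + (6636.61)(65.00) + (937.50)(155.00) + (-4071.50)(75.00) = 1538829.64 cm³
ΣAy_c = (19500.00)(75.00) + (6636.61)(177.59) + (937.50)(8.33) + (-4071.50)(100.00) = 2241737.60 cm³
x_c = 1538829.64 / 23002.61 = 66.90 cm
y_c = 2241737.60 / 23002.61 = 97.46 cm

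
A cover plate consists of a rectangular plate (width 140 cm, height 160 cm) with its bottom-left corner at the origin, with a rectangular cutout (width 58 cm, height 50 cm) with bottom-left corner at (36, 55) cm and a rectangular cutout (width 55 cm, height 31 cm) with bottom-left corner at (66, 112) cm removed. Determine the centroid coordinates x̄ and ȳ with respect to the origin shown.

Part | A | x̄ᵢ | ȳᵢ | A·x̄ᵢ | A·ȳᵢ
plate | 22400.00 | 70.00 | 80.00 | 1568000.00 | 1792000.00
hole 1 | -2900.00 | 65.00 | 80.00 | -188500.00 | -232000.00
hole 2 | -1705.00 | 93.50 | 127.50 | -159417.50 | -217387.50
Σ | 17795.00 |  |  | 1220082.50 | 1342612.50
x̄ = 1220082.50 / 17795.00 = 68.56 cm
ȳ = 1342612.50 / 17795.00 = 75.45 cm

x̄ = 68.56 cm, ȳ = 75.45 cm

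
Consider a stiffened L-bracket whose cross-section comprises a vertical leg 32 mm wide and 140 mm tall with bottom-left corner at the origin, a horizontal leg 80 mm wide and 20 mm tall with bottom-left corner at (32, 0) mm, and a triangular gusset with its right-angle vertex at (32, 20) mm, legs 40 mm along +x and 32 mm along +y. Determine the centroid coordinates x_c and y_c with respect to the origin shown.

vertical leg: A = 32 × 140 = 4480.00, centroid at (16.00, 70.00).
horizontal leg: A = 80 × 20 = 1600.00, centroid at (72.00, 10.00).
gusset: A = ½·40·32 = 640.00, centroid at (45.33, 30.67).
ΣA = 6720.00 mm²
ΣAx_c = (4480.00)(16.00) + (1600.00)(72.00) + (640.00)(45.33) = 215893.33 mm³
ΣAy_c = (4480.00)(70.00) + (1600.00)(10.00) + (640.00)(30.67) = 349226.67 mm³
x_c = 215893.33 / 6720.00 = 32.13 mm
y_c = 349226.67 / 6720.00 = 51.97 mm

x_c = 32.13 mm, y_c = 51.97 mm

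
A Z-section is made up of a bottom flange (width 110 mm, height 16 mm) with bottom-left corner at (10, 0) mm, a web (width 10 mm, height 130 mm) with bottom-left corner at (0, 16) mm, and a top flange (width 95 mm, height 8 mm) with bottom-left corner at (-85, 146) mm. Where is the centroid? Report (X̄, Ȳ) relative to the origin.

X̄ = 24.19 mm, Ȳ = 61.09 mm

bottom flange: A = 110 × 16 = 1760.00, centroid at (65.00, 8.00).
web: A = 10 × 130 = 1300.00, centroid at (5.00, 81.00).
top flange: A = 95 × 8 = 760.00, centroid at (-37.50, 150.00).
ΣA = 3820.00 mm²
ΣAX̄ = (1760.00)(65.00) + (1300.00)(5.00) + (760.00)(-37.50) = 92400.00 mm³
ΣAȲ = (1760.00)(8.00) + (1300.00)(81.00) + (760.00)(150.00) = 233380.00 mm³
X̄ = 92400.00 / 3820.00 = 24.19 mm
Ȳ = 233380.00 / 3820.00 = 61.09 mm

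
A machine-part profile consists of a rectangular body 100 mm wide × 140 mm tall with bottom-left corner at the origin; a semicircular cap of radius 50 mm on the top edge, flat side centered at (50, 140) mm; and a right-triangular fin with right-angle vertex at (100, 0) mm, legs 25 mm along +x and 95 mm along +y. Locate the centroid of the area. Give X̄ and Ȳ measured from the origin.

X̄ = 53.62 mm, Ȳ = 86.36 mm

Part | A | x̄ᵢ | ȳᵢ | A·x̄ᵢ | A·ȳᵢ
rectangular body | 14000.00 | 50.00 | 70.00 | 700000.00 | 980000.00
semicircular top | 3926.99 | 50.00 | 161.22 | 196349.54 | 633112.05
triangular fin | 1187.50 | 108.33 | 31.67 | 128645.83 | 37604.17
Σ | 19114.49 |  |  | 1024995.37 | 1650716.21
X̄ = 1024995.37 / 19114.49 = 53.62 mm
Ȳ = 1650716.21 / 19114.49 = 86.36 mm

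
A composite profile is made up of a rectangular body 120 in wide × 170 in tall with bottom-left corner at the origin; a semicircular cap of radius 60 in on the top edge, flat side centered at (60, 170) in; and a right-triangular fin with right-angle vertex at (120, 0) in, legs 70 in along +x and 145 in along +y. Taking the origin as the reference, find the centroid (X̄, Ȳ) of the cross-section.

rectangular body: A = 120 × 170 = 20400.00, centroid at (60.00, 85.00).
semicircular top: A = ½π·60² = 5654.87, centroid at (60.00, 195.46).
triangular fin: A = ½·70·145 = 5075.00, centroid at (143.33, 48.33).
ΣA = 31129.87 in², ΣAX̄ = 2290708.67 in³, ΣAȲ = 3084619.02 in³.
X̄ = 2290708.67/31129.87 = 73.59 in; Ȳ = 3084619.02/31129.87 = 99.09 in.

X̄ = 73.59 in, Ȳ = 99.09 in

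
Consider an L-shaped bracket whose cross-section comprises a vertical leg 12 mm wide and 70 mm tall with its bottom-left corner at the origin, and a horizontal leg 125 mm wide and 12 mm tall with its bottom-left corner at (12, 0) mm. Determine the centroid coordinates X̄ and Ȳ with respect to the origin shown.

X̄ = 49.91 mm, Ȳ = 16.41 mm

vertical leg: A = 12 × 70 = 840.00, centroid at (6.00, 35.00).
horizontal leg: A = 125 × 12 = 1500.00, centroid at (74.50, 6.00).
ΣA = 2340.00 mm²
ΣAX̄ = (840.00)(6.00) + (1500.00)(74.50) = 116790.00 mm³
ΣAȲ = (840.00)(35.00) + (1500.00)(6.00) = 38400.00 mm³
X̄ = 116790.00 / 2340.00 = 49.91 mm
Ȳ = 38400.00 / 2340.00 = 16.41 mm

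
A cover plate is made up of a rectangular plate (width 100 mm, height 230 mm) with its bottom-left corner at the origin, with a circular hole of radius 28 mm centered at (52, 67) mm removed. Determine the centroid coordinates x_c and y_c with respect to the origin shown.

plate: A = 100 × 230 = 23000.00, centroid at (50.00, 115.00).
hole: A = −π·28² = -2463.01, centroid at (52.00, 67.00).
ΣA = 20536.99 mm²
ΣAx_c = (23000.00)(50.00) + (-2463.01)(52.00) = 1021923.55 mm³
ΣAy_c = (23000.00)(115.00) + (-2463.01)(67.00) = 2479978.42 mm³
x_c = 1021923.55 / 20536.99 = 49.76 mm
y_c = 2479978.42 / 20536.99 = 120.76 mm

x_c = 49.76 mm, y_c = 120.76 mm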